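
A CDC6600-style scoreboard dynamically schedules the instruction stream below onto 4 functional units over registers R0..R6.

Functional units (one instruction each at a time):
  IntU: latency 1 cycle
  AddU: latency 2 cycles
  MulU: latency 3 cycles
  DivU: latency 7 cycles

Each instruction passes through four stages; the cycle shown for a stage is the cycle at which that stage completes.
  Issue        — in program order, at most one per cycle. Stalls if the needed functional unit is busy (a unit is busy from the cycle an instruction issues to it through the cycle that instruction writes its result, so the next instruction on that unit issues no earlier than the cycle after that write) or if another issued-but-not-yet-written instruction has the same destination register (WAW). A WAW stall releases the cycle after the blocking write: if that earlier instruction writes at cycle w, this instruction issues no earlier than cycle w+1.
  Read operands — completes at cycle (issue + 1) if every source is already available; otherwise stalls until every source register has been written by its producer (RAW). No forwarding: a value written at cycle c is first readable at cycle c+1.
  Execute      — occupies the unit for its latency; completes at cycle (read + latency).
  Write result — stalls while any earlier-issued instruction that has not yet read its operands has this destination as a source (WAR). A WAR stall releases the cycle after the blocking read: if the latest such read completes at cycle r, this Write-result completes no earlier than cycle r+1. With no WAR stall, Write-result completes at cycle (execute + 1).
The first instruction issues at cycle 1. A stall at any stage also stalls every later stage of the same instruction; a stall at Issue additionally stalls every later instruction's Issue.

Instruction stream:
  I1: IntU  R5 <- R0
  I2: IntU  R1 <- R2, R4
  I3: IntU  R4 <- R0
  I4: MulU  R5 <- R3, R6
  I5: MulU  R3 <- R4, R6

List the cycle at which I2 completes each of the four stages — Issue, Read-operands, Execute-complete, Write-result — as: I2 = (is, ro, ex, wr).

  I1 | 1 | 2 | 3 | 4
  I2 | 5 | 6 | 7 | 8   struct: IntU busy until I1 writes@4
  I3 | 9 | 10 | 11 | 12   struct: IntU busy until I2 writes@8
  I4 | 10 | 11 | 14 | 15
  I5 | 16 | 17 | 20 | 21   struct: MulU busy until I4 writes@15

I2 = (5, 6, 7, 8)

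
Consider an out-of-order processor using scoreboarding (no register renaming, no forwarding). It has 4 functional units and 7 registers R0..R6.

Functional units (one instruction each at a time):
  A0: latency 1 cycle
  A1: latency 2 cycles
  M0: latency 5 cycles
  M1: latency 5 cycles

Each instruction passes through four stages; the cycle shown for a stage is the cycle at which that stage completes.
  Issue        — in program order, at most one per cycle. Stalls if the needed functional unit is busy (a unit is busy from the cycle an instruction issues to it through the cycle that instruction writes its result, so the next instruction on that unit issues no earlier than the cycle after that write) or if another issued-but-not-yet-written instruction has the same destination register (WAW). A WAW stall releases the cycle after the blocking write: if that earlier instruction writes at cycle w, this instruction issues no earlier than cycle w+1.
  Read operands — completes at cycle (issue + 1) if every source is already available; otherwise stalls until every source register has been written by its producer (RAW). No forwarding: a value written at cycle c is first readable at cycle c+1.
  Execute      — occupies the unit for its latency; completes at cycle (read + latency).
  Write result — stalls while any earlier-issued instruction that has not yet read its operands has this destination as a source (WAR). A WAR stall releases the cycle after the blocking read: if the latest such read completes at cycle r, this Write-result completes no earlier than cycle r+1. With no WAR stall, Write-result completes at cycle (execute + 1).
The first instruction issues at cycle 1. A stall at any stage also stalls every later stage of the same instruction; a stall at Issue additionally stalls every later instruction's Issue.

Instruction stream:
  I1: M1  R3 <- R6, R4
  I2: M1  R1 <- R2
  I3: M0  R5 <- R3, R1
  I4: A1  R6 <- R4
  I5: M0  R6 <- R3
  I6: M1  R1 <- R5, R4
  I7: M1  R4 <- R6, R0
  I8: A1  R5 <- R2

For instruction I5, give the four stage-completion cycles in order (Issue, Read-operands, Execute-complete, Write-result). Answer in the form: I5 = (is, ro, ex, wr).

I1  is:1  ro:2  ex:7  wr:8
I2  is:9  ro:10  ex:15  wr:16  — struct: M1 busy until I1 writes@8
I3  is:10  ro:17  ex:22  wr:23  — RAW R1: wait I2 write@16
I4  is:11  ro:12  ex:14  wr:15
I5  is:24  ro:25  ex:30  wr:31  — struct: M0 busy until I3 writes@23
I6  is:25  ro:26  ex:31  wr:32
I7  is:33  ro:34  ex:39  wr:40  — struct: M1 busy until I6 writes@32
I8  is:34  ro:35  ex:37  wr:38

I5 = (24, 25, 30, 31)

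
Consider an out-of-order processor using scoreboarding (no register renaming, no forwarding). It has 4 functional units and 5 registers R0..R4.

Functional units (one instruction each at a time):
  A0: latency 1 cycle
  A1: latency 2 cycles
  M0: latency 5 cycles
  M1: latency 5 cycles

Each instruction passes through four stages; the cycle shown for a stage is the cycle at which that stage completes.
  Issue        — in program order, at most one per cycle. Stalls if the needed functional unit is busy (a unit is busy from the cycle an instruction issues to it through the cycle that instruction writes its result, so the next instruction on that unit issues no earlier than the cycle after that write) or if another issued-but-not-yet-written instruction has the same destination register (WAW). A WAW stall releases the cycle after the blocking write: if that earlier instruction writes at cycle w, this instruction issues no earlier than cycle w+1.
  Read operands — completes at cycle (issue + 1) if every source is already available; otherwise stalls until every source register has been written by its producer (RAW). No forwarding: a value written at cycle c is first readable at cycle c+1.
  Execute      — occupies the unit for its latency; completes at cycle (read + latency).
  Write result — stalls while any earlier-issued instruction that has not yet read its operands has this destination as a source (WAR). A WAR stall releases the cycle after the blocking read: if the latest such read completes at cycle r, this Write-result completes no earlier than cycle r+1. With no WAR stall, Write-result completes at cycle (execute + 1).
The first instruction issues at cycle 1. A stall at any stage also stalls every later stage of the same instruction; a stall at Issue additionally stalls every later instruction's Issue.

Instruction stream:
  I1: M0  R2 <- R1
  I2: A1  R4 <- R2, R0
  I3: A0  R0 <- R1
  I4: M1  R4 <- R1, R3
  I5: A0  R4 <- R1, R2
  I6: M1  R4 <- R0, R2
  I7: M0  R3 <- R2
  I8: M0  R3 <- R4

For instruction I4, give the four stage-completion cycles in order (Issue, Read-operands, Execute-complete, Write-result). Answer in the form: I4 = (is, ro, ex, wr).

I4 = (13, 14, 19, 20)

I1  is:1  ro:2  ex:7  wr:8
I2  is:2  ro:9  ex:11  wr:12  — RAW R2: wait I1 write@8
I3  is:3  ro:4  ex:5  wr:10  — WAR R0: wait I2 read@9
I4  is:13  ro:14  ex:19  wr:20  — WAW R4: wait I2 write@12
I5  is:21  ro:22  ex:23  wr:24  — WAW R4: wait I4 write@20
I6  is:25  ro:26  ex:31  wr:32  — WAW R4: wait I5 write@24
I7  is:26  ro:27  ex:32  wr:33
I8  is:34  ro:35  ex:40  wr:41  — struct: M0 busy until I7 writes@33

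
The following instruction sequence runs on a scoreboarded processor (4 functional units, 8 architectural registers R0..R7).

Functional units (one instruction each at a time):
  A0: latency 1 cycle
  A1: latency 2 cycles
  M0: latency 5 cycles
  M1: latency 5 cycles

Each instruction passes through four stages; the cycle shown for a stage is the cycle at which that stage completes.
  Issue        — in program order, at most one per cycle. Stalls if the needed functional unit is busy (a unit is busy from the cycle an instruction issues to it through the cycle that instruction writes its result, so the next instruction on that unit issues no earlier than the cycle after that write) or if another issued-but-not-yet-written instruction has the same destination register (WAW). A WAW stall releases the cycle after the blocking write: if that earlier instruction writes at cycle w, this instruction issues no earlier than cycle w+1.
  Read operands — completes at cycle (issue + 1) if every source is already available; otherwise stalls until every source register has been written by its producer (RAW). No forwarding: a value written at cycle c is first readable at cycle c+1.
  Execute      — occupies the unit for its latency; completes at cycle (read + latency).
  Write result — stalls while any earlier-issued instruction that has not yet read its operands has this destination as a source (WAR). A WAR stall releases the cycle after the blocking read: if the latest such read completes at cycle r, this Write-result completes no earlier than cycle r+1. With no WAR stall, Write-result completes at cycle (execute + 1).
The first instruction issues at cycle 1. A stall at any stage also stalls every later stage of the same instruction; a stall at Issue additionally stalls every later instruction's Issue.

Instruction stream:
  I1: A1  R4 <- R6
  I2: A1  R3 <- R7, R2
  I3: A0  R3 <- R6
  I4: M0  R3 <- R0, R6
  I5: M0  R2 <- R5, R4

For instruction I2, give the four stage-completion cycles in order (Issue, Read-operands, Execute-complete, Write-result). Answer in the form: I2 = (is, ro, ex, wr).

1) issue 1, read 2, done 4, write 5
2) issue 6, read 7, done 9, write 10  <struct: A1 busy until I1 writes@5>
3) issue 11, read 12, done 13, write 14  <WAW R3: wait I2 write@10>
4) issue 15, read 16, done 21, write 22  <WAW R3: wait I3 write@14>
5) issue 23, read 24, done 29, write 30  <struct: M0 busy until I4 writes@22>

I2 = (6, 7, 9, 10)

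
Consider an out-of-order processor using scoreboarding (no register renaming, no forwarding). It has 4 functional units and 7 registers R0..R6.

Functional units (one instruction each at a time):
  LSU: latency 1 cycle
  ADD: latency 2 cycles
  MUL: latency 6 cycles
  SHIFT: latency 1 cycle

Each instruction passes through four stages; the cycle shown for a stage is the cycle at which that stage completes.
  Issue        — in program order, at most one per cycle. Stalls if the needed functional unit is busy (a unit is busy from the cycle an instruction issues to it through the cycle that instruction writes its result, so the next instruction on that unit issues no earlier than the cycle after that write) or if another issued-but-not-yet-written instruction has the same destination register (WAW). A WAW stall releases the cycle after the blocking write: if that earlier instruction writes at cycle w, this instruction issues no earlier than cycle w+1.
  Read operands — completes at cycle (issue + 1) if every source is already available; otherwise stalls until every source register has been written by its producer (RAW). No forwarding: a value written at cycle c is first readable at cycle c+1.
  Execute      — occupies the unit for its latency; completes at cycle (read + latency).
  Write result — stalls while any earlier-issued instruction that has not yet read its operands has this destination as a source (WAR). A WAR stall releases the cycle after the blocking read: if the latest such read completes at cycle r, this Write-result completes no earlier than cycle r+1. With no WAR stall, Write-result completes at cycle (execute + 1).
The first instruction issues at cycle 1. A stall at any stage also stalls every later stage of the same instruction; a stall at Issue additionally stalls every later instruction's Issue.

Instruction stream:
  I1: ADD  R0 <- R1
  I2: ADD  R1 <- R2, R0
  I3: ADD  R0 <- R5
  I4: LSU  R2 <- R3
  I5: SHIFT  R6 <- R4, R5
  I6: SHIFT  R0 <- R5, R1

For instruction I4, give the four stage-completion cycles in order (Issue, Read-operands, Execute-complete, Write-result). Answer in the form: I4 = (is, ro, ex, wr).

I4 = (12, 13, 14, 15)

1) issue 1, read 2, done 4, write 5
2) issue 6, read 7, done 9, write 10  <struct: ADD busy until I1 writes@5>
3) issue 11, read 12, done 14, write 15  <struct: ADD busy until I2 writes@10>
4) issue 12, read 13, done 14, write 15
5) issue 13, read 14, done 15, write 16
6) issue 17, read 18, done 19, write 20  <struct: SHIFT busy until I5 writes@16>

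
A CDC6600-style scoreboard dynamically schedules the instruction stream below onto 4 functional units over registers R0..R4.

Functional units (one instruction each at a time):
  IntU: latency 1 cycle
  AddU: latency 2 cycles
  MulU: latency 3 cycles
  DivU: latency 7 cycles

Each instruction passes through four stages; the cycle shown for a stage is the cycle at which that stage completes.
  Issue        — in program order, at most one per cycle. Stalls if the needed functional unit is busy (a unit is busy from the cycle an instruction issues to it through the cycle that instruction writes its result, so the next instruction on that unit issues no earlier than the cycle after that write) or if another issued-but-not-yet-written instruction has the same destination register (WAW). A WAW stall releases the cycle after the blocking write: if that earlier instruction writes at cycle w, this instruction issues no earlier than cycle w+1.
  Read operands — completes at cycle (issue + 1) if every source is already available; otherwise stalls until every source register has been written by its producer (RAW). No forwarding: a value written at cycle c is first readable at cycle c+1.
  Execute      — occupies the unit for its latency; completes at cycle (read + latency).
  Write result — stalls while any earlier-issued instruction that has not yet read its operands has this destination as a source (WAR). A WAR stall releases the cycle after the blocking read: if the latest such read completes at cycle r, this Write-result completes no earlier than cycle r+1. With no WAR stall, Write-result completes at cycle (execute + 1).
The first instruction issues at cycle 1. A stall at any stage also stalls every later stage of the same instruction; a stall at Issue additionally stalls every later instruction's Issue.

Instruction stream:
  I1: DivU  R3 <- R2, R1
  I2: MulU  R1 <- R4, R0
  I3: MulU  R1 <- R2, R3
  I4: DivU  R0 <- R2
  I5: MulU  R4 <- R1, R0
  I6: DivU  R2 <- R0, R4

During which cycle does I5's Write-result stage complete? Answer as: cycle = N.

cycle = 25

  I1 | 1 | 2 | 9 | 10
  I2 | 2 | 3 | 6 | 7
  I3 | 8 | 11 | 14 | 15   struct: MulU busy until I2 writes@7 · RAW R3: wait I1 write@10
  I4 | 11 | 12 | 19 | 20   struct: DivU busy until I1 writes@10
  I5 | 16 | 21 | 24 | 25   struct: MulU busy until I3 writes@15 · RAW R0: wait I4 write@20
  I6 | 21 | 26 | 33 | 34   struct: DivU busy until I4 writes@20 · RAW R4: wait I5 write@25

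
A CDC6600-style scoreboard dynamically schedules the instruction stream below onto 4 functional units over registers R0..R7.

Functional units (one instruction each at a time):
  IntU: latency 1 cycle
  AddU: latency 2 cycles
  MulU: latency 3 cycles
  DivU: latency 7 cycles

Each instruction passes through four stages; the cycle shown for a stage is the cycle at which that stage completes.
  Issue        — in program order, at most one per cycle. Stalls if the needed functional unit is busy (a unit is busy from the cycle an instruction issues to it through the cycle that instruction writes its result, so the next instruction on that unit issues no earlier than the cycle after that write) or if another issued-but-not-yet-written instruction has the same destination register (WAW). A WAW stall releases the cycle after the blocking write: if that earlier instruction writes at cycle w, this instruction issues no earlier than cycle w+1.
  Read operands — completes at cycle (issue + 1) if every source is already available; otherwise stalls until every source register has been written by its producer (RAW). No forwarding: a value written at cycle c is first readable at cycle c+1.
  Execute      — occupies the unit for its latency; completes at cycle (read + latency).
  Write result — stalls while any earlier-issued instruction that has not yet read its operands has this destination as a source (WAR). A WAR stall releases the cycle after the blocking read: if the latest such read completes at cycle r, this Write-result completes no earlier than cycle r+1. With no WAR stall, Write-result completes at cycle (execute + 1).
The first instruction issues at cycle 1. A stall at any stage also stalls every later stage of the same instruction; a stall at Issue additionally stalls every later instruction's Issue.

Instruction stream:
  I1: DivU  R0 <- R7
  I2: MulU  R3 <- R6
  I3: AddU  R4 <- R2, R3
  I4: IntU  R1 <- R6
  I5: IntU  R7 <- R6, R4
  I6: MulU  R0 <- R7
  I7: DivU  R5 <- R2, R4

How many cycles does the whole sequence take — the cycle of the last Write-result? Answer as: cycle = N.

t=1  I1→DivU
t=2  I1 RO, I2→MulU
t=3  I2 RO, I3→AddU
t=4  I4→IntU
t=5  I4 RO
t=6  I2 EX, I4 EX
t=7  I2 WR R3, I4 WR R1
t=8  I3 RO, I5→IntU
t=9  I1 EX
t=10  I1 WR R0, I3 EX
t=11  I3 WR R4, I6→MulU
t=12  I5 RO, I7→DivU
t=13  I5 EX, I7 RO
t=14  I5 WR R7
t=15  I6 RO
t=18  I6 EX
t=19  I6 WR R0
t=20  I7 EX
t=21  I7 WR R5

cycle = 21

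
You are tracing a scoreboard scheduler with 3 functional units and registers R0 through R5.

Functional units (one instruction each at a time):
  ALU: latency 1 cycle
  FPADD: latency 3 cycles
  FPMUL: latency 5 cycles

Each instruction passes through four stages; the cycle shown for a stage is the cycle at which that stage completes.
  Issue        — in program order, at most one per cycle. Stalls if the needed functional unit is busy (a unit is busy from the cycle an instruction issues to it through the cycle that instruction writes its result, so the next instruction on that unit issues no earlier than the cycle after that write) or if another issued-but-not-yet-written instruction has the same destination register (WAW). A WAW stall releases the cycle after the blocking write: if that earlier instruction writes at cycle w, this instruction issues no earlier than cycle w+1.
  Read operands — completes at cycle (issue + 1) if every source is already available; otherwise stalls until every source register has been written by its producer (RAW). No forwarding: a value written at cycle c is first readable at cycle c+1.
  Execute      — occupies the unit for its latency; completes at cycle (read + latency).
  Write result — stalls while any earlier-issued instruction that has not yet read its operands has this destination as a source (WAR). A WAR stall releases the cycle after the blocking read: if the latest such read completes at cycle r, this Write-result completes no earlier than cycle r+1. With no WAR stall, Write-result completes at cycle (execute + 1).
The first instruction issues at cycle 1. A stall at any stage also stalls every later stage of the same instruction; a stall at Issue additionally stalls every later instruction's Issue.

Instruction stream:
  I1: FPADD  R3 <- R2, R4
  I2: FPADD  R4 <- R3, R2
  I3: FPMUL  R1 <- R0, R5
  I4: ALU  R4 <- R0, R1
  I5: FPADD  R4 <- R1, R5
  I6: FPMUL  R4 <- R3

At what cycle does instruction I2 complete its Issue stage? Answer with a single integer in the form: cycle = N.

cycle = 7

I1 -> (1, 2, 5, 6)
I2 -> (7, 8, 11, 12)  // struct: FPADD busy until I1 writes@6
I3 -> (8, 9, 14, 15)
I4 -> (13, 16, 17, 18)  // WAW R4: wait I2 write@12, RAW R1: wait I3 write@15
I5 -> (19, 20, 23, 24)  // WAW R4: wait I4 write@18
I6 -> (25, 26, 31, 32)  // WAW R4: wait I5 write@24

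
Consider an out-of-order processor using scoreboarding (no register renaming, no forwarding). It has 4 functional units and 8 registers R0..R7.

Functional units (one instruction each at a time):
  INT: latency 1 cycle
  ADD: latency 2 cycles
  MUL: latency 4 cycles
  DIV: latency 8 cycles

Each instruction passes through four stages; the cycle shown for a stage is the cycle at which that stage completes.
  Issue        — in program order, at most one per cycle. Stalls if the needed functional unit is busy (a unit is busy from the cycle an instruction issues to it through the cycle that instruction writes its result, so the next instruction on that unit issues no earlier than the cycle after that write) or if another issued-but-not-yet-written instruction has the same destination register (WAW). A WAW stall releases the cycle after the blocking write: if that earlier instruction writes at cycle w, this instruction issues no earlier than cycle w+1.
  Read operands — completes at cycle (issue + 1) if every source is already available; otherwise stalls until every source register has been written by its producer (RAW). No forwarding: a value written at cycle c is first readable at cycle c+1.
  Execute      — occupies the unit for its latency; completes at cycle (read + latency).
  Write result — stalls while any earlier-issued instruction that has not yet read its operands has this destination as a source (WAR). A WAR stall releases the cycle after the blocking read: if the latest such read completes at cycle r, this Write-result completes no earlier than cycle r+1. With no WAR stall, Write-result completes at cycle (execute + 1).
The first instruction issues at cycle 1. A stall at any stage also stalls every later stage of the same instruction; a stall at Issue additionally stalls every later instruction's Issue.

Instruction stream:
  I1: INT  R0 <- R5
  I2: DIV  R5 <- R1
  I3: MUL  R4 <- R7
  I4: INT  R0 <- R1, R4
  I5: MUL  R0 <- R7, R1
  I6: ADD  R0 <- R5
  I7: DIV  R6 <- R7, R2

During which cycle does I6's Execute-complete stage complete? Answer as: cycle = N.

I1  is:1  ro:2  ex:3  wr:4
I2  is:2  ro:3  ex:11  wr:12
I3  is:3  ro:4  ex:8  wr:9
I4  is:5  ro:10  ex:11  wr:12  — struct: INT busy until I1 writes@4, RAW R4: wait I3 write@9
I5  is:13  ro:14  ex:18  wr:19  — WAW R0: wait I4 write@12
I6  is:20  ro:21  ex:23  wr:24  — WAW R0: wait I5 write@19
I7  is:21  ro:22  ex:30  wr:31

cycle = 23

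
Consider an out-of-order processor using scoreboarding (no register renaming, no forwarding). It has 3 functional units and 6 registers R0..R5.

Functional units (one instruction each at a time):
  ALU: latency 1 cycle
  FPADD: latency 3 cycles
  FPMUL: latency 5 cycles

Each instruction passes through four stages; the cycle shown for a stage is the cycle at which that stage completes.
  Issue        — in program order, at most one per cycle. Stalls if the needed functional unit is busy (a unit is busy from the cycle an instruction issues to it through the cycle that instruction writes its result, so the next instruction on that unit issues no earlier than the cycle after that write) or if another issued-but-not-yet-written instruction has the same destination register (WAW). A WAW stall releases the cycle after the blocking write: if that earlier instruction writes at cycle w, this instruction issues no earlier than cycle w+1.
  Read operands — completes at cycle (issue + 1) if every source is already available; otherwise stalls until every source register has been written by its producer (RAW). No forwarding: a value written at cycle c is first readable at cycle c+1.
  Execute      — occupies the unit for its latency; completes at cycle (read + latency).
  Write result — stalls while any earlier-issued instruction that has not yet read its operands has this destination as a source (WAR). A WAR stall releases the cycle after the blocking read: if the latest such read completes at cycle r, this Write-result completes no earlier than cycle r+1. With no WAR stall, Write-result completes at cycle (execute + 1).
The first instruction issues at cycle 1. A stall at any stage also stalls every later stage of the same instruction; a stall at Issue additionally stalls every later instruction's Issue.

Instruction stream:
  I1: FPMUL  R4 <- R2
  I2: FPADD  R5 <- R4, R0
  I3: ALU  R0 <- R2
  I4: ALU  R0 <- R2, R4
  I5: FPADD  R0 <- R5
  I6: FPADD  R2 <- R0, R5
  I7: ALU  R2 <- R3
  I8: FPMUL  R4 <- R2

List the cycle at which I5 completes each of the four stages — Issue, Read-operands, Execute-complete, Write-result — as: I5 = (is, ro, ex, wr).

  I1 | 1 | 2 | 7 | 8
  I2 | 2 | 9 | 12 | 13   RAW R4: wait I1 write@8
  I3 | 3 | 4 | 5 | 10   WAR R0: wait I2 read@9
  I4 | 11 | 12 | 13 | 14   struct: ALU busy until I3 writes@10
  I5 | 15 | 16 | 19 | 20   WAW R0: wait I4 write@14
  I6 | 21 | 22 | 25 | 26   struct: FPADD busy until I5 writes@20
  I7 | 27 | 28 | 29 | 30   WAW R2: wait I6 write@26
  I8 | 28 | 31 | 36 | 37   RAW R2: wait I7 write@30

I5 = (15, 16, 19, 20)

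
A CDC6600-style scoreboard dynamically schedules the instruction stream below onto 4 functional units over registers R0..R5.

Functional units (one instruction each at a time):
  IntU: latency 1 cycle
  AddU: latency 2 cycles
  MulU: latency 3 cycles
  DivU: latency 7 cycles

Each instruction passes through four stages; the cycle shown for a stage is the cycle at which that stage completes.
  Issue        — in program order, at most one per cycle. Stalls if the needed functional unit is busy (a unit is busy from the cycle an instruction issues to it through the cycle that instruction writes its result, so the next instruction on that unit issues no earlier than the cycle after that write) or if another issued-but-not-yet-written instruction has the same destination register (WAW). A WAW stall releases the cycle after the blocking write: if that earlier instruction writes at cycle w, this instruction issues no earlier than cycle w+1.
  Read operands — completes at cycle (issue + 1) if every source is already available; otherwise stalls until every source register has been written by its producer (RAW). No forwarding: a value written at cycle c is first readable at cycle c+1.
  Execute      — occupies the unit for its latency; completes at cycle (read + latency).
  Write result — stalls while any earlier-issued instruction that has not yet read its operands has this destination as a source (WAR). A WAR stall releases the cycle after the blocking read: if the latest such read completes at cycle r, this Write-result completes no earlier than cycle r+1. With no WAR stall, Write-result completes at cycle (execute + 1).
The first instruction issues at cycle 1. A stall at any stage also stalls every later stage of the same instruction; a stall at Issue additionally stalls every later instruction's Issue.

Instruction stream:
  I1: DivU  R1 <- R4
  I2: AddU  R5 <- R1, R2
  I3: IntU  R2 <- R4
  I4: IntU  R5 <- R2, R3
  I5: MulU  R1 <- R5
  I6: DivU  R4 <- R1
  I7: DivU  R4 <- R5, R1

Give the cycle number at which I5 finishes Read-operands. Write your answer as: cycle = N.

[I1] 1/2/9/10
[I2] 2/11/13/14  (RAW R1: wait I1 write@10)
[I3] 3/4/5/12  (WAR R2: wait I2 read@11)
[I4] 15/16/17/18  (WAW R5: wait I2 write@14)
[I5] 16/19/22/23  (RAW R5: wait I4 write@18)
[I6] 17/24/31/32  (RAW R1: wait I5 write@23)
[I7] 33/34/41/42  (struct: DivU busy until I6 writes@32)

cycle = 19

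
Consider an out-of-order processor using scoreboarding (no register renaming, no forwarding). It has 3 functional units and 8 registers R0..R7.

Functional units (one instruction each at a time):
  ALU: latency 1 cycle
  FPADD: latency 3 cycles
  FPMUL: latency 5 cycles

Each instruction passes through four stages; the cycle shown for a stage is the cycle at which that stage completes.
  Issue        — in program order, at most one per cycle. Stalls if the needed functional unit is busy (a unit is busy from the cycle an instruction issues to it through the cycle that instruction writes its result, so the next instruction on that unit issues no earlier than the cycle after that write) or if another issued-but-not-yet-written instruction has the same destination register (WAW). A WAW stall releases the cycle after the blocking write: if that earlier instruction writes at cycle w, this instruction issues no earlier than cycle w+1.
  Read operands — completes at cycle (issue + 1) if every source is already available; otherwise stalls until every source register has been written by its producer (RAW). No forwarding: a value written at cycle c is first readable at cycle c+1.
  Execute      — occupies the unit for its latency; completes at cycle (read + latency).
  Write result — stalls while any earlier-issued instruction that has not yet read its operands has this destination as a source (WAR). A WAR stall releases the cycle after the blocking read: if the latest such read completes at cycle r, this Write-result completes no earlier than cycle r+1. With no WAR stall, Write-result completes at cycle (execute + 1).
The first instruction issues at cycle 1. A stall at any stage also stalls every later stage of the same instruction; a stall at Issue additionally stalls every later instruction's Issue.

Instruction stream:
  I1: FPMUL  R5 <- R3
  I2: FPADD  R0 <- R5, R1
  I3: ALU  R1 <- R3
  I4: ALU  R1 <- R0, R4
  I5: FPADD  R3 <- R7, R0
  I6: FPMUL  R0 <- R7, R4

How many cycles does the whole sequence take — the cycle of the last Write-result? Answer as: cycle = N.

[1] issue I1 (FPMUL)
[2] I1 read-ops | issue I2 (FPADD)
[3] issue I3 (ALU)
[4] I3 read-ops
[5] I3 finished on ALU
[7] I1 finished on FPMUL
[8] I1→R5
[9] I2 read-ops
[10] I3→R1
[11] issue I4 (ALU)
[12] I2 finished on FPADD
[13] I2→R0
[14] I4 read-ops | issue I5 (FPADD)
[15] I4 finished on ALU | I5 read-ops | issue I6 (FPMUL)
[16] I4→R1 | I6 read-ops
[18] I5 finished on FPADD
[19] I5→R3
[21] I6 finished on FPMUL
[22] I6→R0

cycle = 22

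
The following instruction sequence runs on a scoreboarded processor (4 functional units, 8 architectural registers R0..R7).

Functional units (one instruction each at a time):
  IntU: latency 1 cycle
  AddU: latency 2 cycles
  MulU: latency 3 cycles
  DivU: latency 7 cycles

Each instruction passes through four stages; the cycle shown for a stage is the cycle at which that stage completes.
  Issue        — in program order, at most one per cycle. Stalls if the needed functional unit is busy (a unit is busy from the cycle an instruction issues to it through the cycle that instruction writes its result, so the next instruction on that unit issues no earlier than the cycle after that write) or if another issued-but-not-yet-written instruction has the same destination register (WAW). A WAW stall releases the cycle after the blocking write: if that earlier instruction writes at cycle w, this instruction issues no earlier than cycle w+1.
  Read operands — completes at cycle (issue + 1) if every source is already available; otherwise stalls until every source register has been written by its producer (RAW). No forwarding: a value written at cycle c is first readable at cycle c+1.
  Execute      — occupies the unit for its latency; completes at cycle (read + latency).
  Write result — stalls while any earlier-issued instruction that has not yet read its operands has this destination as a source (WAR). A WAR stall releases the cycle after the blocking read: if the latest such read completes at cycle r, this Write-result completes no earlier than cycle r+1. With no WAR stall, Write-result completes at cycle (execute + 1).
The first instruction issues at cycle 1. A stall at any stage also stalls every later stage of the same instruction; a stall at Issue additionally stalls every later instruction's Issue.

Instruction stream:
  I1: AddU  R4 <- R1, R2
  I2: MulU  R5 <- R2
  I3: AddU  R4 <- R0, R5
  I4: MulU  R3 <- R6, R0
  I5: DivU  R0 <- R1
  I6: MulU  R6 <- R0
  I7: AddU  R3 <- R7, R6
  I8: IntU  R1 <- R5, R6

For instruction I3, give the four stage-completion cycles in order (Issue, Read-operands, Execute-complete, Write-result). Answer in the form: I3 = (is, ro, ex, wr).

[1] I1→AddU
[2] I1 RO, I2→MulU
[3] I2 RO
[4] I1 EX
[5] I1 WR R4
[6] I2 EX, I3→AddU
[7] I2 WR R5
[8] I3 RO, I4→MulU
[9] I4 RO, I5→DivU
[10] I3 EX, I5 RO
[11] I3 WR R4
[12] I4 EX
[13] I4 WR R3
[14] I6→MulU
[15] I7→AddU
[16] I8→IntU
[17] I5 EX
[18] I5 WR R0
[19] I6 RO
[22] I6 EX
[23] I6 WR R6
[24] I7 RO, I8 RO
[25] I8 EX
[26] I7 EX, I8 WR R1
[27] I7 WR R3

I3 = (6, 8, 10, 11)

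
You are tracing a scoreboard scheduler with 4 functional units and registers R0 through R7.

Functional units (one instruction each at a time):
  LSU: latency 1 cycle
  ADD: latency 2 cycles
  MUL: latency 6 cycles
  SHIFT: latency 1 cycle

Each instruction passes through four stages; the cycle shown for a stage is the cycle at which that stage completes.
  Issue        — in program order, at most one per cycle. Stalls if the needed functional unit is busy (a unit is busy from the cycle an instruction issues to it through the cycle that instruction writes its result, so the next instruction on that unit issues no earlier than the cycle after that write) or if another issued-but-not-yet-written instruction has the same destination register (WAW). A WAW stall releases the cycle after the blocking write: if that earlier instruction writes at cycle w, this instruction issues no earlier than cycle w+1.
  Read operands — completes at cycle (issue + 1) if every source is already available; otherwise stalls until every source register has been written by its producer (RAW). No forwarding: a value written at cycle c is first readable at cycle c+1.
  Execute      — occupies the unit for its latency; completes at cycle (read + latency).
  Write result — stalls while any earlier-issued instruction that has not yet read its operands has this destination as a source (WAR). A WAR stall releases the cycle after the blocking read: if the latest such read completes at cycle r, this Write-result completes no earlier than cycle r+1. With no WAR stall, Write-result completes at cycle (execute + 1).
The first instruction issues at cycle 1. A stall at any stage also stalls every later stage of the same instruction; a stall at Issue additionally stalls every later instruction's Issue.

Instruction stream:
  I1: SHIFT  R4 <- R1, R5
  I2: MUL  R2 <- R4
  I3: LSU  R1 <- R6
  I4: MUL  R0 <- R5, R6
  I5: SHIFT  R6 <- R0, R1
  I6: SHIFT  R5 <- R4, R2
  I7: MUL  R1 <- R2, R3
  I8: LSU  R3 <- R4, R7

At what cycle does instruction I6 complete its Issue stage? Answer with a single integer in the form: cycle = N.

cycle 1: I1 dispatched to SHIFT
cycle 2: I1 operands ready, I2 dispatched to MUL
cycle 3: I1 complete, I3 dispatched to LSU
cycle 4: R4←I1, I3 operands ready
cycle 5: I2 operands ready, I3 complete
cycle 6: R1←I3
cycle 11: I2 complete
cycle 12: R2←I2
cycle 13: I4 dispatched to MUL
cycle 14: I4 operands ready, I5 dispatched to SHIFT
cycle 20: I4 complete
cycle 21: R0←I4
cycle 22: I5 operands ready
cycle 23: I5 complete
cycle 24: R6←I5
cycle 25: I6 dispatched to SHIFT
cycle 26: I6 operands ready, I7 dispatched to MUL
cycle 27: I6 complete, I7 operands ready, I8 dispatched to LSU
cycle 28: R5←I6, I8 operands ready
cycle 29: I8 complete
cycle 30: R3←I8
cycle 33: I7 complete
cycle 34: R1←I7

cycle = 25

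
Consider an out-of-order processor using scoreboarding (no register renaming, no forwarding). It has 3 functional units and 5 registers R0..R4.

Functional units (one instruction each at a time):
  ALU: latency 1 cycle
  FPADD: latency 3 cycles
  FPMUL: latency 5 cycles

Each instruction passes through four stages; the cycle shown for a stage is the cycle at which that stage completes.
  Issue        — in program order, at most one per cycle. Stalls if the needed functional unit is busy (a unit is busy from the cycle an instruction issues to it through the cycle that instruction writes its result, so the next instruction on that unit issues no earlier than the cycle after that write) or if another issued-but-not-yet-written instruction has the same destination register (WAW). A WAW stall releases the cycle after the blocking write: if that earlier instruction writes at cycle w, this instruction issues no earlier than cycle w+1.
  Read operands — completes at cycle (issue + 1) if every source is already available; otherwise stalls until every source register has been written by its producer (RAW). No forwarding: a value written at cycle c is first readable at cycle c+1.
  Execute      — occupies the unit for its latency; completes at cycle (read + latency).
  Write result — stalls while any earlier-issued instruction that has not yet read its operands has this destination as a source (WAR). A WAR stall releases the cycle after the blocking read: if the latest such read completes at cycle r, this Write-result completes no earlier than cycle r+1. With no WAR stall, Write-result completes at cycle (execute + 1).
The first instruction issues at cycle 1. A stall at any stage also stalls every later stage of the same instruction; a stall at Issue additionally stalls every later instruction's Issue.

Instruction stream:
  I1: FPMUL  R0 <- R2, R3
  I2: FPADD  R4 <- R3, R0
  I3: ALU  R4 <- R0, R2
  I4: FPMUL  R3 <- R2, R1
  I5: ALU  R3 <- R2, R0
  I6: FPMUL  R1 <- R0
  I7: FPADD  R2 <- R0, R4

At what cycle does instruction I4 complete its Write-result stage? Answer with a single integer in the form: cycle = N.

cycle = 22

  I1 | 1 | 2 | 7 | 8
  I2 | 2 | 9 | 12 | 13   RAW R0: wait I1 write@8
  I3 | 14 | 15 | 16 | 17   WAW R4: wait I2 write@13
  I4 | 15 | 16 | 21 | 22
  I5 | 23 | 24 | 25 | 26   WAW R3: wait I4 write@22
  I6 | 24 | 25 | 30 | 31
  I7 | 25 | 26 | 29 | 30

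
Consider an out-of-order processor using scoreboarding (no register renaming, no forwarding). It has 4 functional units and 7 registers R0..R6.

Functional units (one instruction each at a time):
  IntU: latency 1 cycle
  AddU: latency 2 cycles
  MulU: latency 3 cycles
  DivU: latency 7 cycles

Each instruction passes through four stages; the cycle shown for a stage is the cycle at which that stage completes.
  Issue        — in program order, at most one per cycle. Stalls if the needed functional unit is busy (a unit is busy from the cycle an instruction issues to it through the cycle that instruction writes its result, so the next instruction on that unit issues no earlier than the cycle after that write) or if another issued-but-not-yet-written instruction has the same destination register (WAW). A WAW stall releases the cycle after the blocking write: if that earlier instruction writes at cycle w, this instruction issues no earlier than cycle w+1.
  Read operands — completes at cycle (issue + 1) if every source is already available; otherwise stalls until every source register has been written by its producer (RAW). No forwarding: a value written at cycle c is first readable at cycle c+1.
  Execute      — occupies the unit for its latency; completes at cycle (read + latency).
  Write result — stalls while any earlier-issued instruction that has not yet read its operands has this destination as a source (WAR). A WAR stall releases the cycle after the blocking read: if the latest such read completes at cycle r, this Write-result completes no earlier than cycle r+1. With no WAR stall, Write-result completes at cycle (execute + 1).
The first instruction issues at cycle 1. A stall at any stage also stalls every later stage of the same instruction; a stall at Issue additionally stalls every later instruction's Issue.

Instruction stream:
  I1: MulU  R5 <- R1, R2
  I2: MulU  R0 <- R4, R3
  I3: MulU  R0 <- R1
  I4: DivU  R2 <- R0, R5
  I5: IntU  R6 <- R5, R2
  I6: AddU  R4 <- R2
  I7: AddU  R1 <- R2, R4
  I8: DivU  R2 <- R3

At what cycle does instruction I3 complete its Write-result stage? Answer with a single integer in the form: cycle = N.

cycle = 18

I1  is:1  ro:2  ex:5  wr:6
I2  is:7  ro:8  ex:11  wr:12  — struct: MulU busy until I1 writes@6
I3  is:13  ro:14  ex:17  wr:18  — struct: MulU busy until I2 writes@12
I4  is:14  ro:19  ex:26  wr:27  — RAW R0: wait I3 write@18
I5  is:15  ro:28  ex:29  wr:30  — RAW R2: wait I4 write@27
I6  is:16  ro:28  ex:30  wr:31  — RAW R2: wait I4 write@27
I7  is:32  ro:33  ex:35  wr:36  — struct: AddU busy until I6 writes@31
I8  is:33  ro:34  ex:41  wr:42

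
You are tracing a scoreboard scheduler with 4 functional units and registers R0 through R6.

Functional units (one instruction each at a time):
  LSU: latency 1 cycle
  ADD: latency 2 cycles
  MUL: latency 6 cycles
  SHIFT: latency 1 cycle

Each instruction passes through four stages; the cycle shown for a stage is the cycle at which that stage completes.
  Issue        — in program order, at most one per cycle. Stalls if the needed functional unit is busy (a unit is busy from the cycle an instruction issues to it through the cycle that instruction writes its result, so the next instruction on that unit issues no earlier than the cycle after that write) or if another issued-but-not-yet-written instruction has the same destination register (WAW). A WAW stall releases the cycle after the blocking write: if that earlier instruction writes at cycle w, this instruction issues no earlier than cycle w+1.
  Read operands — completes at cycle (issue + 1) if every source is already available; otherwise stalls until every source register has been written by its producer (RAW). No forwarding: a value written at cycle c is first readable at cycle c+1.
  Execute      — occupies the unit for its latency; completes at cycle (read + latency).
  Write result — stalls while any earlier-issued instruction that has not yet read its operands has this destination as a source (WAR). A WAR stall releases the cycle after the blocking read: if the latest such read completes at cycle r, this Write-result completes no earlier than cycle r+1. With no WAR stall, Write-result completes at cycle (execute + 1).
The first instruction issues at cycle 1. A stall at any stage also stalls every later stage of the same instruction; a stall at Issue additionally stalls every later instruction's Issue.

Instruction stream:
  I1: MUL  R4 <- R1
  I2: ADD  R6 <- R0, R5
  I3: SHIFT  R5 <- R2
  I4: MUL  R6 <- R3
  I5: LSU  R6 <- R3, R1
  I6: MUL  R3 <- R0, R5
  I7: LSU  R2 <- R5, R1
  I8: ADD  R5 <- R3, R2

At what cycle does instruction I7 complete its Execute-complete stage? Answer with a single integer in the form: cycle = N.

cycle 1: I1→MUL
cycle 2: I1 RO; I2→ADD
cycle 3: I2 RO; I3→SHIFT
cycle 4: I3 RO
cycle 5: I2 EX; I3 EX
cycle 6: I2 WR R6; I3 WR R5
cycle 8: I1 EX
cycle 9: I1 WR R4
cycle 10: I4→MUL
cycle 11: I4 RO
cycle 17: I4 EX
cycle 18: I4 WR R6
cycle 19: I5→LSU
cycle 20: I5 RO; I6→MUL
cycle 21: I5 EX; I6 RO
cycle 22: I5 WR R6
cycle 23: I7→LSU
cycle 24: I7 RO; I8→ADD
cycle 25: I7 EX
cycle 26: I7 WR R2
cycle 27: I6 EX
cycle 28: I6 WR R3
cycle 29: I8 RO
cycle 31: I8 EX
cycle 32: I8 WR R5

cycle = 25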